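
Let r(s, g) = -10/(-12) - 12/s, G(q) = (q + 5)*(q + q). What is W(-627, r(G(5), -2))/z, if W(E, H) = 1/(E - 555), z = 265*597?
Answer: -1/186998310 ≈ -5.3476e-9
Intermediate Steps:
G(q) = 2*q*(5 + q) (G(q) = (5 + q)*(2*q) = 2*q*(5 + q))
r(s, g) = ⅚ - 12/s (r(s, g) = -10*(-1/12) - 12/s = ⅚ - 12/s)
z = 158205
W(E, H) = 1/(-555 + E)
W(-627, r(G(5), -2))/z = 1/(-555 - 627*158205) = (1/158205)/(-1182) = -1/1182*1/158205 = -1/186998310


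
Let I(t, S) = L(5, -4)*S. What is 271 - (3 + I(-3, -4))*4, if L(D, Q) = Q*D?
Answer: -61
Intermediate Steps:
L(D, Q) = D*Q
I(t, S) = -20*S (I(t, S) = (5*(-4))*S = -20*S)
271 - (3 + I(-3, -4))*4 = 271 - (3 - 20*(-4))*4 = 271 - (3 + 80)*4 = 271 - 83*4 = 271 - 1*332 = 271 - 332 = -61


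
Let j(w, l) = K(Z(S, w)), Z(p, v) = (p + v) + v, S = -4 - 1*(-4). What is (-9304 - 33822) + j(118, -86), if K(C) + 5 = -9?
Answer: -43140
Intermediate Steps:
S = 0 (S = -4 + 4 = 0)
Z(p, v) = p + 2*v
K(C) = -14 (K(C) = -5 - 9 = -14)
j(w, l) = -14
(-9304 - 33822) + j(118, -86) = (-9304 - 33822) - 14 = -43126 - 14 = -43140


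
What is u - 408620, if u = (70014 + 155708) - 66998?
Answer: -249896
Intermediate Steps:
u = 158724 (u = 225722 - 66998 = 158724)
u - 408620 = 158724 - 408620 = -249896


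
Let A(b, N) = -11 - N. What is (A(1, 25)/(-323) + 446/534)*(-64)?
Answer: -5225024/86241 ≈ -60.586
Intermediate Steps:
(A(1, 25)/(-323) + 446/534)*(-64) = ((-11 - 1*25)/(-323) + 446/534)*(-64) = ((-11 - 25)*(-1/323) + 446*(1/534))*(-64) = (-36*(-1/323) + 223/267)*(-64) = (36/323 + 223/267)*(-64) = (81641/86241)*(-64) = -5225024/86241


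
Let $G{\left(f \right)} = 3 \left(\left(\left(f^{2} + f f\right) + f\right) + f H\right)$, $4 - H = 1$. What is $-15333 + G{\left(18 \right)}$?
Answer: $-13173$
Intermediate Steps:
$H = 3$ ($H = 4 - 1 = 3$)
$G{\left(f \right)} = 6 f^{2} + 12 f$ ($G{\left(f \right)} = 3 \left(\left(\left(f^{2} + f f\right) + f\right) + f 3\right) = 3 \left(\left(\left(f^{2} + f^{2}\right) + f\right) + 3 f\right) = 3 \left(\left(2 f^{2} + f\right) + 3 f\right) = 3 \left(\left(f + 2 f^{2}\right) + 3 f\right) = 3 \left(2 f^{2} + 4 f\right) = 6 f^{2} + 12 f$)
$-15333 + G{\left(18 \right)} = -15333 + 6 \cdot 18 \left(2 + 18\right) = -15333 + 6 \cdot 18 \cdot 20 = -15333 + 2160 = -13173$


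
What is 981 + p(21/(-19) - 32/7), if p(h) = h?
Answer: 129718/133 ≈ 975.32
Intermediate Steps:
981 + p(21/(-19) - 32/7) = 981 + (21/(-19) - 32/7) = 981 + (21*(-1/19) - 32*1/7) = 981 + (-21/19 - 32/7) = 981 - 755/133 = 129718/133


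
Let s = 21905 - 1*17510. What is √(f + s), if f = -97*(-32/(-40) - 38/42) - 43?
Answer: √48092835/105 ≈ 66.047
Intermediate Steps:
f = -3448/105 (f = -97*(-32*(-1/40) - 38*1/42) - 43 = -97*(⅘ - 19/21) - 43 = -97*(-11/105) - 43 = 1067/105 - 43 = -3448/105 ≈ -32.838)
s = 4395 (s = 21905 - 17510 = 4395)
√(f + s) = √(-3448/105 + 4395) = √(458027/105) = √48092835/105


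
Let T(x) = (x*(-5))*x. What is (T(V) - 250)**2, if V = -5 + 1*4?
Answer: 65025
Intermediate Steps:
V = -1 (V = -5 + 4 = -1)
T(x) = -5*x**2 (T(x) = (-5*x)*x = -5*x**2)
(T(V) - 250)**2 = (-5*(-1)**2 - 250)**2 = (-5*1 - 250)**2 = (-5 - 250)**2 = (-255)**2 = 65025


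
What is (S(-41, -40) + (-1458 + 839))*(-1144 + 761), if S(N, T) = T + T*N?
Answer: -375723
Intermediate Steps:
S(N, T) = T + N*T
(S(-41, -40) + (-1458 + 839))*(-1144 + 761) = (-40*(1 - 41) + (-1458 + 839))*(-1144 + 761) = (-40*(-40) - 619)*(-383) = (1600 - 619)*(-383) = 981*(-383) = -375723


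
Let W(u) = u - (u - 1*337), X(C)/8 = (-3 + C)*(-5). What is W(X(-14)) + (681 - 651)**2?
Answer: 1237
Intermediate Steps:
X(C) = 120 - 40*C (X(C) = 8*((-3 + C)*(-5)) = 8*(15 - 5*C) = 120 - 40*C)
W(u) = 337 (W(u) = u - (u - 337) = u - (-337 + u) = u + (337 - u) = 337)
W(X(-14)) + (681 - 651)**2 = 337 + (681 - 651)**2 = 337 + 30**2 = 337 + 900 = 1237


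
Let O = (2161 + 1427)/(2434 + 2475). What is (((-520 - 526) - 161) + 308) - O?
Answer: -4416779/4909 ≈ -899.73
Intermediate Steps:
O = 3588/4909 ≈ 0.73090
(((-520 - 526) - 161) + 308) - O = (((-520 - 526) - 161) + 308) - 1*3588/4909 = ((-1046 - 161) + 308) - 3588/4909 = (-1207 + 308) - 3588/4909 = -899 - 3588/4909 = -4416779/4909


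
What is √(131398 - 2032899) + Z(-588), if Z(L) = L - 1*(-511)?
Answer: -77 + 29*I*√2261 ≈ -77.0 + 1378.9*I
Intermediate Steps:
Z(L) = 511 + L (Z(L) = L + 511 = 511 + L)
√(131398 - 2032899) + Z(-588) = √(131398 - 2032899) + (511 - 588) = √(-1901501) - 77 = 29*I*√2261 - 77 = -77 + 29*I*√2261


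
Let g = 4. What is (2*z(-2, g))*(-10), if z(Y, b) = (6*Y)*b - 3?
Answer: 1020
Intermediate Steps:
z(Y, b) = -3 + 6*Y*b (z(Y, b) = 6*Y*b - 3 = -3 + 6*Y*b)
(2*z(-2, g))*(-10) = (2*(-3 + 6*(-2)*4))*(-10) = (2*(-3 - 48))*(-10) = (2*(-51))*(-10) = -102*(-10) = 1020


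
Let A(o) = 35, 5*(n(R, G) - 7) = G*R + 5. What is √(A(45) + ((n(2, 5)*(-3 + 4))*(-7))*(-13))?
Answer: 3*√105 ≈ 30.741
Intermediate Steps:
n(R, G) = 8 + G*R/5 (n(R, G) = 7 + (G*R + 5)/5 = 7 + (5 + G*R)/5 = 7 + (1 + G*R/5) = 8 + G*R/5)
√(A(45) + ((n(2, 5)*(-3 + 4))*(-7))*(-13)) = √(35 + (((8 + (⅕)*5*2)*(-3 + 4))*(-7))*(-13)) = √(35 + (((8 + 2)*1)*(-7))*(-13)) = √(35 + ((10*1)*(-7))*(-13)) = √(35 + (10*(-7))*(-13)) = √(35 - 70*(-13)) = √(35 + 910) = √945 = 3*√105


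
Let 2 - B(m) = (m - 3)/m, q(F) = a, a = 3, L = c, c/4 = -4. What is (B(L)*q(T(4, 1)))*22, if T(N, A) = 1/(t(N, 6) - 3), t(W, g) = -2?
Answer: 429/8 ≈ 53.625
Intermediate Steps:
c = -16 (c = 4*(-4) = -16)
L = -16
T(N, A) = -⅕ (T(N, A) = 1/(-2 - 3) = 1/(-5) = -⅕)
q(F) = 3
B(m) = 2 - (-3 + m)/m (B(m) = 2 - (m - 3)/m = 2 - (-3 + m)/m)
(B(L)*q(T(4, 1)))*22 = (((3 - 16)/(-16))*3)*22 = (-1/16*(-13)*3)*22 = ((13/16)*3)*22 = (39/16)*22 = 429/8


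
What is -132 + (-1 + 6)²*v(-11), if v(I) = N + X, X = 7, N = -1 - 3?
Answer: -57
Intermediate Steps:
N = -4
v(I) = 3 (v(I) = -4 + 7 = 3)
-132 + (-1 + 6)²*v(-11) = -132 + (-1 + 6)²*3 = -132 + 5²*3 = -132 + 25*3 = -132 + 75 = -57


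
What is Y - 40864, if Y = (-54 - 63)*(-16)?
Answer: -38992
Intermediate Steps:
Y = 1872 (Y = -117*(-16) = 1872)
Y - 40864 = 1872 - 40864 = -38992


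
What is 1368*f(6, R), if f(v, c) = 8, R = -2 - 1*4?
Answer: 10944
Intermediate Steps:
R = -6 (R = -2 - 4 = -6)
1368*f(6, R) = 1368*8 = 10944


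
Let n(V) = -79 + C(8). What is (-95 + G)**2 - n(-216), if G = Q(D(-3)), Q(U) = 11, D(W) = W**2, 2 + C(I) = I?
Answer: 7129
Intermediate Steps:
C(I) = -2 + I
G = 11
n(V) = -73 (n(V) = -79 + (-2 + 8) = -79 + 6 = -73)
(-95 + G)**2 - n(-216) = (-95 + 11)**2 - 1*(-73) = (-84)**2 + 73 = 7056 + 73 = 7129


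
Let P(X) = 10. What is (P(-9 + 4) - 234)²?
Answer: 50176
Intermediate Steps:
(P(-9 + 4) - 234)² = (10 - 234)² = (-224)² = 50176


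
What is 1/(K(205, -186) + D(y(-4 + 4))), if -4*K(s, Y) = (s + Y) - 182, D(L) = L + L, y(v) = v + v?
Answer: 4/163 ≈ 0.024540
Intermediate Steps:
y(v) = 2*v
D(L) = 2*L
K(s, Y) = 91/2 - Y/4 - s/4 (K(s, Y) = -((s + Y) - 182)/4 = -((Y + s) - 182)/4 = -(-182 + Y + s)/4 = 91/2 - Y/4 - s/4)
1/(K(205, -186) + D(y(-4 + 4))) = 1/((91/2 - 1/4*(-186) - 1/4*205) + 2*(2*(-4 + 4))) = 1/((91/2 + 93/2 - 205/4) + 2*(2*0)) = 1/(163/4 + 2*0) = 1/(163/4 + 0) = 1/(163/4) = 4/163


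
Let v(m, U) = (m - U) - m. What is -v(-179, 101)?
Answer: 101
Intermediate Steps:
v(m, U) = -U
-v(-179, 101) = -(-1)*101 = -1*(-101) = 101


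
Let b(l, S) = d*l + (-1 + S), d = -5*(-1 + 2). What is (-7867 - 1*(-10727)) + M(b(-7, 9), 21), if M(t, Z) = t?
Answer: 2903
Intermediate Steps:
d = -5 (d = -5*1 = -5)
b(l, S) = -1 + S - 5*l (b(l, S) = -5*l + (-1 + S) = -1 + S - 5*l)
(-7867 - 1*(-10727)) + M(b(-7, 9), 21) = (-7867 - 1*(-10727)) + (-1 + 9 - 5*(-7)) = (-7867 + 10727) + (-1 + 9 + 35) = 2860 + 43 = 2903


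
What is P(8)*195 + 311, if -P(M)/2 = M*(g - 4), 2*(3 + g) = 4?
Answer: 15911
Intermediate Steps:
g = -1 (g = -3 + (½)*4 = -3 + 2 = -1)
P(M) = 10*M (P(M) = -2*M*(-1 - 4) = -2*M*(-5) = -(-10)*M = 10*M)
P(8)*195 + 311 = (10*8)*195 + 311 = 80*195 + 311 = 15600 + 311 = 15911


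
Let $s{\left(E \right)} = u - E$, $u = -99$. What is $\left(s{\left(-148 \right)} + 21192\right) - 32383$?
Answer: $-11142$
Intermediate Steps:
$s{\left(E \right)} = -99 - E$
$\left(s{\left(-148 \right)} + 21192\right) - 32383 = \left(\left(-99 - -148\right) + 21192\right) - 32383 = \left(\left(-99 + 148\right) + 21192\right) - 32383 = \left(49 + 21192\right) - 32383 = 21241 - 32383 = -11142$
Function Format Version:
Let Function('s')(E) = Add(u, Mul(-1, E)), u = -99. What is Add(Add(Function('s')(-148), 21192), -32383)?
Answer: -11142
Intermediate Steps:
Function('s')(E) = Add(-99, Mul(-1, E))
Add(Add(Function('s')(-148), 21192), -32383) = Add(Add(Add(-99, Mul(-1, -148)), 21192), -32383) = Add(Add(Add(-99, 148), 21192), -32383) = Add(Add(49, 21192), -32383) = Add(21241, -32383) = -11142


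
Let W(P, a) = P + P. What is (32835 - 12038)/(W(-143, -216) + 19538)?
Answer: 20797/19252 ≈ 1.0803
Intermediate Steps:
W(P, a) = 2*P
(32835 - 12038)/(W(-143, -216) + 19538) = (32835 - 12038)/(2*(-143) + 19538) = 20797/(-286 + 19538) = 20797/19252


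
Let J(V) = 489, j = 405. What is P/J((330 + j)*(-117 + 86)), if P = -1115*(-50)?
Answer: 55750/489 ≈ 114.01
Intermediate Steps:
P = 55750
P/J((330 + j)*(-117 + 86)) = 55750/489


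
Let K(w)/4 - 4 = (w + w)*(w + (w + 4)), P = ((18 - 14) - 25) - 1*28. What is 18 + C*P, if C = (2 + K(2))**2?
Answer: -1044466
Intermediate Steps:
P = -49 (P = (4 - 25) - 28 = -21 - 28 = -49)
K(w) = 16 + 8*w*(4 + 2*w) (K(w) = 16 + 4*((w + w)*(w + (w + 4))) = 16 + 4*((2*w)*(w + (4 + w))) = 16 + 4*((2*w)*(4 + 2*w)) = 16 + 4*(2*w*(4 + 2*w)) = 16 + 8*w*(4 + 2*w))
C = 21316 (C = (2 + (16 + 16*2**2 + 32*2))**2 = (2 + (16 + 16*4 + 64))**2 = (2 + (16 + 64 + 64))**2 = (2 + 144)**2 = 146**2 = 21316)
18 + C*P = 18 + 21316*(-49) = 18 - 1044484 = -1044466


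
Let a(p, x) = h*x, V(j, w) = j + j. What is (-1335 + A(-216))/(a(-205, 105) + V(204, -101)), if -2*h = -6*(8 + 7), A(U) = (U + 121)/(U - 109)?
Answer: -86756/333645 ≈ -0.26003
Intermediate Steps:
V(j, w) = 2*j
A(U) = (121 + U)/(-109 + U)
h = 45 (h = -(-3)*(8 + 7) = -(-3)*15 = -½*(-90) = 45)
a(p, x) = 45*x
(-1335 + A(-216))/(a(-205, 105) + V(204, -101)) = (-1335 + (121 - 216)/(-109 - 216))/(45*105 + 2*204) = (-1335 - 95/(-325))/(4725 + 408) = (-1335 - 1/325*(-95))/5133 = (-1335 + 19/65)*(1/5133) = -86756/65*1/5133 = -86756/333645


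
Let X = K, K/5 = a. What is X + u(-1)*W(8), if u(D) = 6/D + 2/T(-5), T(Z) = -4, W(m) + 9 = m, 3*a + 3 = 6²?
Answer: 123/2 ≈ 61.500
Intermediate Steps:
a = 11 (a = -1 + (⅓)*6² = -1 + (⅓)*36 = -1 + 12 = 11)
W(m) = -9 + m
K = 55 (K = 5*11 = 55)
u(D) = -½ + 6/D (u(D) = 6/D + 2/(-4) = 6/D + 2*(-¼) = 6/D - ½ = -½ + 6/D)
X = 55
X + u(-1)*W(8) = 55 + ((½)*(12 - 1*(-1))/(-1))*(-9 + 8) = 55 + ((½)*(-1)*(12 + 1))*(-1) = 55 + ((½)*(-1)*13)*(-1) = 55 - 13/2*(-1) = 55 + 13/2 = 123/2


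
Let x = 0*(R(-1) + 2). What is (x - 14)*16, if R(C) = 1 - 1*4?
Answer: -224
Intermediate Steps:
R(C) = -3 (R(C) = 1 - 4 = -3)
x = 0 (x = 0*(-3 + 2) = 0*(-1) = 0)
(x - 14)*16 = (0 - 14)*16 = -14*16 = -224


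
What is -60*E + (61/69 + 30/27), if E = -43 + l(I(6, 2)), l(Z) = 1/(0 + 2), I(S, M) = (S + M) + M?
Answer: 528263/207 ≈ 2552.0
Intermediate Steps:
I(S, M) = S + 2*M (I(S, M) = (M + S) + M = S + 2*M)
l(Z) = ½ (l(Z) = 1/2 = ½)
E = -85/2 (E = -43 + ½ = -85/2 ≈ -42.500)
-60*E + (61/69 + 30/27) = -60*(-85/2) + (61/69 + 30/27) = 2550 + (61*(1/69) + 30*(1/27)) = 2550 + (61/69 + 10/9) = 2550 + 413/207 = 528263/207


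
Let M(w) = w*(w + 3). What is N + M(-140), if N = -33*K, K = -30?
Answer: 20170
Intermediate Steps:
M(w) = w*(3 + w)
N = 990 (N = -33*(-30) = 990)
N + M(-140) = 990 - 140*(3 - 140) = 990 - 140*(-137) = 990 + 19180 = 20170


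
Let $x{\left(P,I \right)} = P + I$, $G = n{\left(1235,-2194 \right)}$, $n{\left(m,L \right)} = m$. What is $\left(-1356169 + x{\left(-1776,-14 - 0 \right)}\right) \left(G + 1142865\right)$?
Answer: $-1553640891900$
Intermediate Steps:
$G = 1235$
$x{\left(P,I \right)} = I + P$
$\left(-1356169 + x{\left(-1776,-14 - 0 \right)}\right) \left(G + 1142865\right) = \left(-1356169 - 1790\right) \left(1235 + 1142865\right) = \left(-1356169 + \left(\left(-14 + 0\right) - 1776\right)\right) 1144100 = \left(-1356169 - 1790\right) 1144100 = \left(-1357959\right) 1144100 = -1553640891900$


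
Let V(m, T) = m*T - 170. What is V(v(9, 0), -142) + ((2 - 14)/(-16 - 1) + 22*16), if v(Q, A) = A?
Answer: 3106/17 ≈ 182.71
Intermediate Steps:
V(m, T) = -170 + T*m (V(m, T) = T*m - 170 = -170 + T*m)
V(v(9, 0), -142) + ((2 - 14)/(-16 - 1) + 22*16) = (-170 - 142*0) + ((2 - 14)/(-16 - 1) + 22*16) = (-170 + 0) + (-12/(-17) + 352) = -170 + (-12*(-1/17) + 352) = -170 + (12/17 + 352) = -170 + 5996/17 = 3106/17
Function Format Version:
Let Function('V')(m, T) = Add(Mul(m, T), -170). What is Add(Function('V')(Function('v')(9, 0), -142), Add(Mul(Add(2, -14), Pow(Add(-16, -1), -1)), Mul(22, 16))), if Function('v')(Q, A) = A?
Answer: Rational(3106, 17) ≈ 182.71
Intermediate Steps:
Function('V')(m, T) = Add(-170, Mul(T, m)) (Function('V')(m, T) = Add(Mul(T, m), -170) = Add(-170, Mul(T, m)))
Add(Function('V')(Function('v')(9, 0), -142), Add(Mul(Add(2, -14), Pow(Add(-16, -1), -1)), Mul(22, 16))) = Add(Add(-170, Mul(-142, 0)), Add(Mul(Add(2, -14), Pow(Add(-16, -1), -1)), Mul(22, 16))) = Add(Add(-170, 0), Add(Mul(-12, Pow(-17, -1)), 352)) = Add(-170, Add(Mul(-12, Rational(-1, 17)), 352)) = Add(-170, Add(Rational(12, 17), 352)) = Add(-170, Rational(5996, 17)) = Rational(3106, 17)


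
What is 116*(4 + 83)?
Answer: 10092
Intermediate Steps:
116*(4 + 83) = 116*87 = 10092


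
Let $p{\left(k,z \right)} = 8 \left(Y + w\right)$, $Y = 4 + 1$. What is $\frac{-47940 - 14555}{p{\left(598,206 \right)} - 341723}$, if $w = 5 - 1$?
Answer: $\frac{62495}{341651} \approx 0.18292$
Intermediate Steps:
$Y = 5$
$w = 4$
$p{\left(k,z \right)} = 72$ ($p{\left(k,z \right)} = 8 \left(5 + 4\right) = 8 \cdot 9 = 72$)
$\frac{-47940 - 14555}{p{\left(598,206 \right)} - 341723} = \frac{-47940 - 14555}{72 - 341723} = - \frac{62495}{-341651} = \left(-62495\right) \left(- \frac{1}{341651}\right) = \frac{62495}{341651}$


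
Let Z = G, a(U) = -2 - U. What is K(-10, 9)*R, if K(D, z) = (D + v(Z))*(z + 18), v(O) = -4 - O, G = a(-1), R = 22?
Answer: -7722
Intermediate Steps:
G = -1 (G = -2 - 1*(-1) = -2 + 1 = -1)
Z = -1
K(D, z) = (-3 + D)*(18 + z) (K(D, z) = (D + (-4 - 1*(-1)))*(z + 18) = (D + (-4 + 1))*(18 + z) = (D - 3)*(18 + z) = (-3 + D)*(18 + z))
K(-10, 9)*R = (-54 - 3*9 + 18*(-10) - 10*9)*22 = (-54 - 27 - 180 - 90)*22 = -351*22 = -7722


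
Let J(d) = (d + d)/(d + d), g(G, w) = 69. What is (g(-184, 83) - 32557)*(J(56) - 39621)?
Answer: 1287174560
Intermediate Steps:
J(d) = 1 (J(d) = (2*d)/((2*d)) = (2*d)*(1/(2*d)) = 1)
(g(-184, 83) - 32557)*(J(56) - 39621) = (69 - 32557)*(1 - 39621) = -32488*(-39620) = 1287174560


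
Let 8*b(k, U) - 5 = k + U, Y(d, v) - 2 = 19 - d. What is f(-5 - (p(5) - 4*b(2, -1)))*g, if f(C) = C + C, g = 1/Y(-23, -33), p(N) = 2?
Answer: -2/11 ≈ -0.18182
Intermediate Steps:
Y(d, v) = 21 - d (Y(d, v) = 2 + (19 - d) = 21 - d)
b(k, U) = 5/8 + U/8 + k/8 (b(k, U) = 5/8 + (k + U)/8 = 5/8 + (U + k)/8 = 5/8 + (U/8 + k/8) = 5/8 + U/8 + k/8)
g = 1/44 (g = 1/(21 - 1*(-23)) = 1/(21 + 23) = 1/44 ≈ 0.022727)
f(C) = 2*C
f(-5 - (p(5) - 4*b(2, -1)))*g = (2*(-5 - (2 - 4*(5/8 + (1/8)*(-1) + (1/8)*2))))*(1/44) = (2*(-5 - (2 - 4*(5/8 - 1/8 + 1/4))))*(1/44) = (2*(-5 - (2 - 4*3/4)))*(1/44) = (2*(-5 - (2 - 3)))*(1/44) = (2*(-5 - 1*(-1)))*(1/44) = (2*(-5 + 1))*(1/44) = (2*(-4))*(1/44) = -8*1/44 = -2/11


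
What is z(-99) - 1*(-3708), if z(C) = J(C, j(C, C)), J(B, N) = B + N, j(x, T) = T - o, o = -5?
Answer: 3515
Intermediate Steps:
j(x, T) = 5 + T (j(x, T) = T - 1*(-5) = T + 5 = 5 + T)
z(C) = 5 + 2*C (z(C) = C + (5 + C) = 5 + 2*C)
z(-99) - 1*(-3708) = (5 + 2*(-99)) - 1*(-3708) = (5 - 198) + 3708 = -193 + 3708 = 3515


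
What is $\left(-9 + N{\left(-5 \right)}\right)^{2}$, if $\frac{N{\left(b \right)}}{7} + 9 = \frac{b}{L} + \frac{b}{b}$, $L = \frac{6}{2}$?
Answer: $\frac{52900}{9} \approx 5877.8$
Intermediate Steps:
$L = 3$ ($L = 6 \cdot \frac{1}{2} = 3$)
$N{\left(b \right)} = -56 + \frac{7 b}{3}$ ($N{\left(b \right)} = -63 + 7 \left(\frac{b}{3} + \frac{b}{b}\right) = -63 + 7 \left(b \frac{1}{3} + 1\right) = -63 + 7 \left(\frac{b}{3} + 1\right) = -63 + 7 \left(1 + \frac{b}{3}\right) = -63 + \left(7 + \frac{7 b}{3}\right) = -56 + \frac{7 b}{3}$)
$\left(-9 + N{\left(-5 \right)}\right)^{2} = \left(-9 + \left(-56 + \frac{7}{3} \left(-5\right)\right)\right)^{2} = \left(-9 - \frac{203}{3}\right)^{2} = \left(- \frac{230}{3}\right)^{2} = \frac{52900}{9}$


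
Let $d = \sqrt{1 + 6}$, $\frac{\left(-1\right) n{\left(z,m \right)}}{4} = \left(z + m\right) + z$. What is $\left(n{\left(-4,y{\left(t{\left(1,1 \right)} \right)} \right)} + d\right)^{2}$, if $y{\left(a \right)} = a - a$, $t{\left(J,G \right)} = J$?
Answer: $\left(32 + \sqrt{7}\right)^{2} \approx 1200.3$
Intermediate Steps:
$y{\left(a \right)} = 0$
$n{\left(z,m \right)} = - 8 z - 4 m$ ($n{\left(z,m \right)} = - 4 \left(\left(z + m\right) + z\right) = - 4 \left(\left(m + z\right) + z\right) = - 4 \left(m + 2 z\right) = - 8 z - 4 m$)
$d = \sqrt{7} \approx 2.6458$
$\left(n{\left(-4,y{\left(t{\left(1,1 \right)} \right)} \right)} + d\right)^{2} = \left(\left(\left(-8\right) \left(-4\right) - 0\right) + \sqrt{7}\right)^{2} = \left(\left(32 + 0\right) + \sqrt{7}\right)^{2} = \left(32 + \sqrt{7}\right)^{2}$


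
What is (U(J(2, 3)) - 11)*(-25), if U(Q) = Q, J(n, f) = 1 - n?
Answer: 300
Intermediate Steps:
(U(J(2, 3)) - 11)*(-25) = ((1 - 1*2) - 11)*(-25) = ((1 - 2) - 11)*(-25) = (-1 - 11)*(-25) = -12*(-25) = 300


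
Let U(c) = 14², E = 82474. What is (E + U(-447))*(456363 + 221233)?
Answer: 56016861320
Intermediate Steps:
U(c) = 196
(E + U(-447))*(456363 + 221233) = (82474 + 196)*(456363 + 221233) = 82670*677596 = 56016861320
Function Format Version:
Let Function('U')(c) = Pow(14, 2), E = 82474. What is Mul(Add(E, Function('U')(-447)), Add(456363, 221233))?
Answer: 56016861320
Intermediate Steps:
Function('U')(c) = 196
Mul(Add(E, Function('U')(-447)), Add(456363, 221233)) = Mul(Add(82474, 196), Add(456363, 221233)) = Mul(82670, 677596) = 56016861320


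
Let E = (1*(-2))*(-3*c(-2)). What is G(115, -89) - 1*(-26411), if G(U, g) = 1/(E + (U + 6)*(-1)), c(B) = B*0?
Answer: 3195730/121 ≈ 26411.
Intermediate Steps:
c(B) = 0
E = 0 (E = (1*(-2))*(-3*0) = -2*0 = 0)
G(U, g) = 1/(-6 - U) (G(U, g) = 1/(0 + (U + 6)*(-1)) = 1/(0 + (6 + U)*(-1)) = 1/(0 + (-6 - U)) = 1/(-6 - U))
G(115, -89) - 1*(-26411) = -1/(6 + 115) - 1*(-26411) = -1/121 + 26411 = 3195730/121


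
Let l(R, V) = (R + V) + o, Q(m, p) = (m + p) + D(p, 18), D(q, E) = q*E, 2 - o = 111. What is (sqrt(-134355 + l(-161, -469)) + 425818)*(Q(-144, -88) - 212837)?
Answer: -91403111154 - 214653*I*sqrt(135094) ≈ -9.1403e+10 - 7.8896e+7*I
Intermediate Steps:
o = -109 (o = 2 - 1*111 = 2 - 111 = -109)
D(q, E) = E*q
Q(m, p) = m + 19*p (Q(m, p) = (m + p) + 18*p = m + 19*p)
l(R, V) = -109 + R + V (l(R, V) = (R + V) - 109 = -109 + R + V)
(sqrt(-134355 + l(-161, -469)) + 425818)*(Q(-144, -88) - 212837) = (sqrt(-134355 + (-109 - 161 - 469)) + 425818)*((-144 + 19*(-88)) - 212837) = (sqrt(-134355 - 739) + 425818)*((-144 - 1672) - 212837) = (sqrt(-135094) + 425818)*(-1816 - 212837) = (I*sqrt(135094) + 425818)*(-214653) = (425818 + I*sqrt(135094))*(-214653) = -91403111154 - 214653*I*sqrt(135094)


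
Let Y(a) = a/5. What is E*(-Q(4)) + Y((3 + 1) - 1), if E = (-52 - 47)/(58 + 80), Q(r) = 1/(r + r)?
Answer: 1269/1840 ≈ 0.68967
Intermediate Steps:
Y(a) = a/5 (Y(a) = a*(⅕) = a/5)
Q(r) = 1/(2*r)
E = -33/46 (E = -99/138 = -99*1/138 = -33/46 ≈ -0.71739)
E*(-Q(4)) + Y((3 + 1) - 1) = -(-33)*(½)/4/46 + ((3 + 1) - 1)/5 = -(-33)*(½)*(¼)/46 + (4 - 1)/5 = -(-33)/(46*8) + (⅕)*3 = -33/46*(-⅛) + ⅗ = 33/368 + ⅗ = 1269/1840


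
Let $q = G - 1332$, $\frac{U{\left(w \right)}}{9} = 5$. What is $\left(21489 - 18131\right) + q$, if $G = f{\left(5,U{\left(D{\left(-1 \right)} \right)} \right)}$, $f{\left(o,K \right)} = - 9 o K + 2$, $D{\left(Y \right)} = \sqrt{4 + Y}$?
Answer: $3$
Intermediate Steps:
$U{\left(w \right)} = 45$ ($U{\left(w \right)} = 9 \cdot 5 = 45$)
$f{\left(o,K \right)} = 2 - 9 K o$ ($f{\left(o,K \right)} = - 9 K o + 2 = 2 - 9 K o$)
$G = -2023$ ($G = 2 - 405 \cdot 5 = 2 - 2025 = -2023$)
$q = -3355$ ($q = -2023 - 1332 = -3355$)
$\left(21489 - 18131\right) + q = \left(21489 - 18131\right) - 3355 = 3358 - 3355 = 3$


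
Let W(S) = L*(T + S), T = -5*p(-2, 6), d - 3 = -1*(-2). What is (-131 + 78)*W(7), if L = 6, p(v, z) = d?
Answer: 5724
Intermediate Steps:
d = 5 (d = 3 - 1*(-2) = 3 + 2 = 5)
p(v, z) = 5
T = -25 (T = -5*5 = -25)
W(S) = -150 + 6*S (W(S) = 6*(-25 + S) = -150 + 6*S)
(-131 + 78)*W(7) = (-131 + 78)*(-150 + 6*7) = -53*(-150 + 42) = -53*(-108) = 5724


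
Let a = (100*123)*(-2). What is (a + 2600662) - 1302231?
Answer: 1273831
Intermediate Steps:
a = -24600 (a = 12300*(-2) = -24600)
(a + 2600662) - 1302231 = (-24600 + 2600662) - 1302231 = 2576062 - 1302231 = 1273831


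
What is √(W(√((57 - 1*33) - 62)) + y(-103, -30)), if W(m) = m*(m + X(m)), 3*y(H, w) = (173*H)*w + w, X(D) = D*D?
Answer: √(178142 - 38*I*√38) ≈ 422.07 - 0.277*I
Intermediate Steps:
X(D) = D²
y(H, w) = w/3 + 173*H*w/3 (y(H, w) = ((173*H)*w + w)/3 = (173*H*w + w)/3 = (w + 173*H*w)/3 = w/3 + 173*H*w/3)
W(m) = m*(m + m²)
√(W(√((57 - 1*33) - 62)) + y(-103, -30)) = √((√((57 - 1*33) - 62))²*(1 + √((57 - 1*33) - 62)) + (⅓)*(-30)*(1 + 173*(-103))) = √((√((57 - 33) - 62))²*(1 + √((57 - 33) - 62)) + (⅓)*(-30)*(1 - 17819)) = √((√(24 - 62))²*(1 + √(24 - 62)) + (⅓)*(-30)*(-17818)) = √((√(-38))²*(1 + √(-38)) + 178180) = √((I*√38)²*(1 + I*√38) + 178180) = √(-38*(1 + I*√38) + 178180) = √((-38 - 38*I*√38) + 178180) = √(178142 - 38*I*√38)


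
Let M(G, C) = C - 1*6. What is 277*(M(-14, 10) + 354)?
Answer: 99166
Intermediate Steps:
M(G, C) = -6 + C (M(G, C) = C - 6 = -6 + C)
277*(M(-14, 10) + 354) = 277*((-6 + 10) + 354) = 277*(4 + 354) = 277*358 = 99166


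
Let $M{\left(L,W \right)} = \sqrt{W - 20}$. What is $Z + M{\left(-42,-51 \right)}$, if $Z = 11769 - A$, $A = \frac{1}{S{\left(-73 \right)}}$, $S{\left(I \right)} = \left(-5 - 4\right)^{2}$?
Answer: $\frac{953288}{81} + i \sqrt{71} \approx 11769.0 + 8.4261 i$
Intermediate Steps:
$S{\left(I \right)} = 81$ ($S{\left(I \right)} = \left(-9\right)^{2} = 81$)
$M{\left(L,W \right)} = \sqrt{-20 + W}$
$A = \frac{1}{81} \approx 0.012346$
$Z = \frac{953288}{81}$ ($Z = 11769 - \frac{1}{81} = \frac{953288}{81} \approx 11769.0$)
$Z + M{\left(-42,-51 \right)} = \frac{953288}{81} + \sqrt{-20 - 51} = \frac{953288}{81} + \sqrt{-71} = \frac{953288}{81} + i \sqrt{71}$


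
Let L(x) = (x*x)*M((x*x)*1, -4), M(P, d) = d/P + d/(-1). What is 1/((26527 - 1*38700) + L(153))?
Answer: 1/81459 ≈ 1.2276e-5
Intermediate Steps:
M(P, d) = -d + d/P (M(P, d) = d/P + d*(-1) = d/P - d = -d + d/P)
L(x) = x**2*(4 - 4/x**2) (L(x) = (x*x)*(-1*(-4) - 4/x**2) = x**2*(4 - 4/x**2))
1/((26527 - 1*38700) + L(153)) = 1/((26527 - 1*38700) + (-4 + 4*153**2)) = 1/((26527 - 38700) + (-4 + 4*23409)) = 1/(-12173 + (-4 + 93636)) = 1/(-12173 + 93632) = 1/81459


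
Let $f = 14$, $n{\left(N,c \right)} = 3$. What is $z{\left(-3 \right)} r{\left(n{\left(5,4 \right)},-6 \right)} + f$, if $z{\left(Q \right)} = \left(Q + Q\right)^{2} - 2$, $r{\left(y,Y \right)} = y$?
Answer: $116$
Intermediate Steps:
$z{\left(Q \right)} = -2 + 4 Q^{2}$ ($z{\left(Q \right)} = \left(2 Q\right)^{2} - 2 = 4 Q^{2} - 2 = -2 + 4 Q^{2}$)
$z{\left(-3 \right)} r{\left(n{\left(5,4 \right)},-6 \right)} + f = \left(-2 + 4 \left(-3\right)^{2}\right) 3 + 14 = \left(-2 + 4 \cdot 9\right) 3 + 14 = \left(-2 + 36\right) 3 + 14 = 34 \cdot 3 + 14 = 102 + 14 = 116$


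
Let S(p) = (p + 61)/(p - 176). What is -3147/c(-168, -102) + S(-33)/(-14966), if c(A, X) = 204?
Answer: -234368493/15192628 ≈ -15.426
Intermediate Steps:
S(p) = (61 + p)/(-176 + p)
-3147/c(-168, -102) + S(-33)/(-14966) = -3147/204 + ((61 - 33)/(-176 - 33))/(-14966) = -3147*1/204 + (28/(-209))*(-1/14966) = -1049/68 - 1/209*28*(-1/14966) = -1049/68 - 28/209*(-1/14966) = -1049/68 + 2/223421 = -234368493/15192628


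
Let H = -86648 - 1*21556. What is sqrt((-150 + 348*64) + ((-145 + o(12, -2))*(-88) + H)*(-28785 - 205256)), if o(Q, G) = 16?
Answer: sqrt(22667361054) ≈ 1.5056e+5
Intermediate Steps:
H = -108204 (H = -86648 - 21556 = -108204)
sqrt((-150 + 348*64) + ((-145 + o(12, -2))*(-88) + H)*(-28785 - 205256)) = sqrt((-150 + 348*64) + ((-145 + 16)*(-88) - 108204)*(-28785 - 205256)) = sqrt((-150 + 22272) + (-129*(-88) - 108204)*(-234041)) = sqrt(22122 + (11352 - 108204)*(-234041)) = sqrt(22122 - 96852*(-234041)) = sqrt(22122 + 22667338932) = sqrt(22667361054)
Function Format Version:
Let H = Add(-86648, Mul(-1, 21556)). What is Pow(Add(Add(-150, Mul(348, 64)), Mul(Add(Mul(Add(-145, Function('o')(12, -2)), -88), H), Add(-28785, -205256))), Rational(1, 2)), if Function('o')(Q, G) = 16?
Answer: Pow(22667361054, Rational(1, 2)) ≈ 1.5056e+5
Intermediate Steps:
H = -108204 (H = Add(-86648, -21556) = -108204)
Pow(Add(Add(-150, Mul(348, 64)), Mul(Add(Mul(Add(-145, Function('o')(12, -2)), -88), H), Add(-28785, -205256))), Rational(1, 2)) = Pow(Add(Add(-150, Mul(348, 64)), Mul(Add(Mul(Add(-145, 16), -88), -108204), Add(-28785, -205256))), Rational(1, 2)) = Pow(Add(Add(-150, 22272), Mul(Add(Mul(-129, -88), -108204), -234041)), Rational(1, 2)) = Pow(Add(22122, Mul(Add(11352, -108204), -234041)), Rational(1, 2)) = Pow(Add(22122, Mul(-96852, -234041)), Rational(1, 2)) = Pow(Add(22122, 22667338932), Rational(1, 2)) = Pow(22667361054, Rational(1, 2))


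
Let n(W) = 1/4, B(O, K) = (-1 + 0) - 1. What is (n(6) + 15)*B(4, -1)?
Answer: -61/2 ≈ -30.500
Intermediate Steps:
B(O, K) = -2 (B(O, K) = -1 - 1 = -2)
n(W) = ¼
(n(6) + 15)*B(4, -1) = (¼ + 15)*(-2) = (61/4)*(-2) = -61/2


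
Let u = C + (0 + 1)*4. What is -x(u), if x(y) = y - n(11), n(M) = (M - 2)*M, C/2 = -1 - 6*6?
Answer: 169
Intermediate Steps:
C = -74 (C = 2*(-1 - 6*6) = 2*(-1 - 36) = 2*(-37) = -74)
n(M) = M*(-2 + M) (n(M) = (-2 + M)*M = M*(-2 + M))
u = -70 (u = -74 + (0 + 1)*4 = -74 + 1*4 = -74 + 4 = -70)
x(y) = -99 + y (x(y) = y - 11*(-2 + 11) = y - 11*9 = y - 1*99 = y - 99 = -99 + y)
-x(u) = -(-99 - 70) = -1*(-169) = 169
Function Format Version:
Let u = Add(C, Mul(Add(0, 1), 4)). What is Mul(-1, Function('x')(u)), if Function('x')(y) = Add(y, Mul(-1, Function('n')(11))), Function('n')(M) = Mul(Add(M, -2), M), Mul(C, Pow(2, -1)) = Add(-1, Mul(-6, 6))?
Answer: 169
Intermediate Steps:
C = -74 (C = Mul(2, Add(-1, Mul(-6, 6))) = Mul(2, Add(-1, -36)) = Mul(2, -37) = -74)
Function('n')(M) = Mul(M, Add(-2, M)) (Function('n')(M) = Mul(Add(-2, M), M) = Mul(M, Add(-2, M)))
u = -70 (u = Add(-74, Mul(Add(0, 1), 4)) = Add(-74, Mul(1, 4)) = Add(-74, 4) = -70)
Function('x')(y) = Add(-99, y) (Function('x')(y) = Add(y, Mul(-1, Mul(11, Add(-2, 11)))) = Add(y, Mul(-1, Mul(11, 9))) = Add(y, Mul(-1, 99)) = Add(y, -99) = Add(-99, y))
Mul(-1, Function('x')(u)) = Mul(-1, Add(-99, -70)) = Mul(-1, -169) = 169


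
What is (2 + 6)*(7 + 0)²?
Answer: 392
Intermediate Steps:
(2 + 6)*(7 + 0)² = 8*7² = 8*49 = 392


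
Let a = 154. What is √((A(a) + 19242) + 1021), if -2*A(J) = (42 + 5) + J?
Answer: 5*√3226/2 ≈ 141.99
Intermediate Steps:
A(J) = -47/2 - J/2 (A(J) = -((42 + 5) + J)/2 = -(47 + J)/2 = -47/2 - J/2)
√((A(a) + 19242) + 1021) = √(((-47/2 - ½*154) + 19242) + 1021) = √(((-47/2 - 77) + 19242) + 1021) = √((-201/2 + 19242) + 1021) = √(38283/2 + 1021) = √(40325/2) = 5*√3226/2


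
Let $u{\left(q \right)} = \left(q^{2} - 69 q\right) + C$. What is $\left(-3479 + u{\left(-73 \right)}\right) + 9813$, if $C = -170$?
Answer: $16530$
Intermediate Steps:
$u{\left(q \right)} = -170 + q^{2} - 69 q$ ($u{\left(q \right)} = \left(q^{2} - 69 q\right) - 170 = -170 + q^{2} - 69 q$)
$\left(-3479 + u{\left(-73 \right)}\right) + 9813 = \left(-3479 - \left(-4867 - 5329\right)\right) + 9813 = \left(-3479 + \left(-170 + 5329 + 5037\right)\right) + 9813 = \left(-3479 + 10196\right) + 9813 = 6717 + 9813 = 16530$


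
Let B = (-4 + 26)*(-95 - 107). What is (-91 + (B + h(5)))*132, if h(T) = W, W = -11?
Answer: -600072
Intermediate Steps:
h(T) = -11
B = -4444 (B = 22*(-202) = -4444)
(-91 + (B + h(5)))*132 = (-91 + (-4444 - 11))*132 = (-91 - 4455)*132 = -4546*132 = -600072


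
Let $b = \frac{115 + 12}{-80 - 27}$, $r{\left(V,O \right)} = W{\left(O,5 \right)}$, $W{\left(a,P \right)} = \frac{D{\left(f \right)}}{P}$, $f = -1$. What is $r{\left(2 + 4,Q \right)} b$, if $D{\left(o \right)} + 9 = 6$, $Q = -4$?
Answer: $\frac{381}{535} \approx 0.71215$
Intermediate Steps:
$D{\left(o \right)} = -3$ ($D{\left(o \right)} = -9 + 6 = -3$)
$W{\left(a,P \right)} = - \frac{3}{P}$
$r{\left(V,O \right)} = - \frac{3}{5}$
$b = - \frac{127}{107}$ ($b = \frac{127}{-107} = 127 \left(- \frac{1}{107}\right) = - \frac{127}{107} \approx -1.1869$)
$r{\left(2 + 4,Q \right)} b = \left(- \frac{3}{5}\right) \left(- \frac{127}{107}\right) = \frac{381}{535}$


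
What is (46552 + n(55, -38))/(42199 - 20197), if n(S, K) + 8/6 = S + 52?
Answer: 7367/3474 ≈ 2.1206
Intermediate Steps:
n(S, K) = 152/3 + S (n(S, K) = -4/3 + (S + 52) = -4/3 + (52 + S) = 152/3 + S)
(46552 + n(55, -38))/(42199 - 20197) = (46552 + (152/3 + 55))/(42199 - 20197) = (46552 + 317/3)/22002 = (139973/3)*(1/22002) = 7367/3474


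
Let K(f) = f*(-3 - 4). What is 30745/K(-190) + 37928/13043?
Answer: 90290255/3469438 ≈ 26.024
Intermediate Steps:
K(f) = -7*f (K(f) = f*(-7) = -7*f)
30745/K(-190) + 37928/13043 = 30745/((-7*(-190))) + 37928/13043 = 30745/1330 + 37928*(1/13043) = 30745*(1/1330) + 37928/13043 = 6149/266 + 37928/13043 = 90290255/3469438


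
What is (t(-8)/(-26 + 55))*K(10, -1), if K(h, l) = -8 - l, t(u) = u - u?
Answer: 0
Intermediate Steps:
t(u) = 0
(t(-8)/(-26 + 55))*K(10, -1) = (0/(-26 + 55))*(-8 - 1*(-1)) = (0/29)*(-8 + 1) = (0*(1/29))*(-7) = 0*(-7) = 0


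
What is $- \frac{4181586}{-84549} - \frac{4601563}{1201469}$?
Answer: $\frac{1544996133249}{33861000827} \approx 45.628$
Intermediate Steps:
$- \frac{4181586}{-84549} - \frac{4601563}{1201469} = \left(-4181586\right) \left(- \frac{1}{84549}\right) - \frac{4601563}{1201469} = \frac{1393862}{28183} - \frac{4601563}{1201469} = \frac{1544996133249}{33861000827}$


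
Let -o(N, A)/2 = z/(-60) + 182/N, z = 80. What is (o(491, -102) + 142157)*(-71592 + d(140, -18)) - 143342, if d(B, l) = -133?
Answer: -15019433100091/1473 ≈ -1.0196e+10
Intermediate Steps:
o(N, A) = 8/3 - 364/N (o(N, A) = -2*(80/(-60) + 182/N) = -2*(80*(-1/60) + 182/N) = -2*(-4/3 + 182/N) = 8/3 - 364/N)
(o(491, -102) + 142157)*(-71592 + d(140, -18)) - 143342 = ((8/3 - 364/491) + 142157)*(-71592 - 133) - 143342 = ((8/3 - 364*1/491) + 142157)*(-71725) - 143342 = ((8/3 - 364/491) + 142157)*(-71725) - 143342 = (2836/1473 + 142157)*(-71725) - 143342 = (209400097/1473)*(-71725) - 143342 = -15019221957325/1473 - 143342 = -15019433100091/1473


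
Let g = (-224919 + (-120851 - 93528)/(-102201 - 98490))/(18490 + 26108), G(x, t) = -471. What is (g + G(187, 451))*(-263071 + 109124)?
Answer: 327967573787126308/4475208609 ≈ 7.3285e+7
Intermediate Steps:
g = -22569502325/4475208609 (g = (-224919 - 214379/(-200691))/44598 = (-224919 - 214379*(-1/200691))*(1/44598) = (-224919 + 214379/200691)*(1/44598) = -45139004650/200691*1/44598 = -22569502325/4475208609 ≈ -5.0432)
(g + G(187, 451))*(-263071 + 109124) = (-22569502325/4475208609 - 471)*(-263071 + 109124) = -2130392757164/4475208609*(-153947) = 327967573787126308/4475208609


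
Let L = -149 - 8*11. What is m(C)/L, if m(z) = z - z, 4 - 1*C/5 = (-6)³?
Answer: 0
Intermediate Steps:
C = 1100 (C = 20 - 5*(-6)³ = 20 - 5*(-216) = 20 + 1080 = 1100)
m(z) = 0
L = -237 (L = -149 - 88 = -237)
m(C)/L = 0/(-237) = 0*(-1/237) = 0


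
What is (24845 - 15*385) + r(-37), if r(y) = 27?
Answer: 19097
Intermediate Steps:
(24845 - 15*385) + r(-37) = (24845 - 15*385) + 27 = (24845 - 5775) + 27 = 19070 + 27 = 19097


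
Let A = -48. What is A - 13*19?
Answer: -295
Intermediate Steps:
A - 13*19 = -48 - 13*19 = -48 - 247 = -295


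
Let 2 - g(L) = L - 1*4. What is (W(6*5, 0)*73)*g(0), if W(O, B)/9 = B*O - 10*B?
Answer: 0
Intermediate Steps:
g(L) = 6 - L (g(L) = 2 - (L - 1*4) = 2 - (L - 4) = 2 - (-4 + L) = 2 + (4 - L) = 6 - L)
W(O, B) = -90*B + 9*B*O (W(O, B) = 9*(B*O - 10*B) = 9*(-10*B + B*O) = -90*B + 9*B*O)
(W(6*5, 0)*73)*g(0) = ((9*0*(-10 + 6*5))*73)*(6 - 1*0) = ((9*0*(-10 + 30))*73)*(6 + 0) = ((9*0*20)*73)*6 = (0*73)*6 = 0*6 = 0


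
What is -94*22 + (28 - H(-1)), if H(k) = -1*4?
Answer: -2036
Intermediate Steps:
H(k) = -4
-94*22 + (28 - H(-1)) = -94*22 + (28 - 1*(-4)) = -2068 + (28 + 4) = -2068 + 32 = -2036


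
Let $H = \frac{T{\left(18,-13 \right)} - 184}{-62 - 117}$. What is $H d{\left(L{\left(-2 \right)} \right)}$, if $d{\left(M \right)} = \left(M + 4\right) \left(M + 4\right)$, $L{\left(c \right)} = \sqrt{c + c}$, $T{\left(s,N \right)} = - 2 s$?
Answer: $\frac{2640}{179} + \frac{3520 i}{179} \approx 14.749 + 19.665 i$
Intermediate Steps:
$L{\left(c \right)} = \sqrt{2} \sqrt{c}$ ($L{\left(c \right)} = \sqrt{2 c} = \sqrt{2} \sqrt{c}$)
$d{\left(M \right)} = \left(4 + M\right)^{2}$ ($d{\left(M \right)} = \left(4 + M\right) \left(4 + M\right) = \left(4 + M\right)^{2}$)
$H = \frac{220}{179}$ ($H = \frac{\left(-2\right) 18 - 184}{-62 - 117} = \frac{-36 - 184}{-179} = \left(-220\right) \left(- \frac{1}{179}\right) = \frac{220}{179} \approx 1.229$)
$H d{\left(L{\left(-2 \right)} \right)} = \frac{220 \left(4 + \sqrt{2} \sqrt{-2}\right)^{2}}{179} = \frac{220 \left(4 + \sqrt{2} i \sqrt{2}\right)^{2}}{179} = \frac{220 \left(4 + 2 i\right)^{2}}{179}$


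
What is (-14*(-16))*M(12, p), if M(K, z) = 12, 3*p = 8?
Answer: 2688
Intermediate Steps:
p = 8/3 (p = (1/3)*8 = 8/3 ≈ 2.6667)
(-14*(-16))*M(12, p) = -14*(-16)*12 = 224*12 = 2688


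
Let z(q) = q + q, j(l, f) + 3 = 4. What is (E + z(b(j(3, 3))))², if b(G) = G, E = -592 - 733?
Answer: 1750329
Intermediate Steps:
E = -1325
j(l, f) = 1 (j(l, f) = -3 + 4 = 1)
z(q) = 2*q
(E + z(b(j(3, 3))))² = (-1325 + 2*1)² = (-1325 + 2)² = (-1323)² = 1750329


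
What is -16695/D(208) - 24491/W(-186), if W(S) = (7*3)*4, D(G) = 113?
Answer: -4169863/9492 ≈ -439.30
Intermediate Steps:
W(S) = 84 (W(S) = 21*4 = 84)
-16695/D(208) - 24491/W(-186) = -16695/113 - 24491/84 = -4169863/9492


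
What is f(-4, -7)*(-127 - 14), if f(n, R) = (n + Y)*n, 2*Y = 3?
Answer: -1410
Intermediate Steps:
Y = 3/2 (Y = (1/2)*3 = 3/2 ≈ 1.5000)
f(n, R) = n*(3/2 + n) (f(n, R) = (n + 3/2)*n = (3/2 + n)*n = n*(3/2 + n))
f(-4, -7)*(-127 - 14) = ((1/2)*(-4)*(3 + 2*(-4)))*(-127 - 14) = ((1/2)*(-4)*(3 - 8))*(-141) = ((1/2)*(-4)*(-5))*(-141) = 10*(-141) = -1410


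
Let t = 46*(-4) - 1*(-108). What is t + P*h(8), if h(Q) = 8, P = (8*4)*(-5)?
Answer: -1356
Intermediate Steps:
P = -160 (P = 32*(-5) = -160)
t = -76 (t = -184 + 108 = -76)
t + P*h(8) = -76 - 160*8 = -76 - 1280 = -1356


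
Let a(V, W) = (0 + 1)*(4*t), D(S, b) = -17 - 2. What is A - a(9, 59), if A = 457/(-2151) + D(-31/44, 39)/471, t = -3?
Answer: 3967112/337707 ≈ 11.747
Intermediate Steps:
D(S, b) = -19
a(V, W) = -12 (a(V, W) = (0 + 1)*(4*(-3)) = 1*(-12) = -12)
A = -85372/337707 (A = 457/(-2151) - 19/471 = 457*(-1/2151) - 19*1/471 = -457/2151 - 19/471 = -85372/337707 ≈ -0.25280)
A - a(9, 59) = -85372/337707 - 1*(-12) = -85372/337707 + 12 = 3967112/337707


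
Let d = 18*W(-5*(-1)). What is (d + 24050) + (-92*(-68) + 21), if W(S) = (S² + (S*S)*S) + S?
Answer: 33117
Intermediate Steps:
W(S) = S + S² + S³ (W(S) = (S² + S²*S) + S = (S² + S³) + S = S + S² + S³)
d = 2790 (d = 18*((-5*(-1))*(1 - 5*(-1) + (-5*(-1))²)) = 18*(5*(1 + 5 + 5²)) = 18*(5*(1 + 5 + 25)) = 18*(5*31) = 18*155 = 2790)
(d + 24050) + (-92*(-68) + 21) = (2790 + 24050) + (-92*(-68) + 21) = 26840 + (6256 + 21) = 26840 + 6277 = 33117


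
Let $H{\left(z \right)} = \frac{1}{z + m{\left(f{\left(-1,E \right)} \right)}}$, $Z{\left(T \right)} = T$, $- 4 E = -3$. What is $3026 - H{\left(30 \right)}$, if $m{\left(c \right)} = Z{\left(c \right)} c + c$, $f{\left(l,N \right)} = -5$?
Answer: $\frac{151299}{50} \approx 3026.0$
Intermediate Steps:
$E = \frac{3}{4}$ ($E = \left(- \frac{1}{4}\right) \left(-3\right) = \frac{3}{4} \approx 0.75$)
$m{\left(c \right)} = c + c^{2}$ ($m{\left(c \right)} = c c + c = c^{2} + c = c + c^{2}$)
$H{\left(z \right)} = \frac{1}{20 + z}$ ($H{\left(z \right)} = \frac{1}{z - 5 \left(1 - 5\right)} = \frac{1}{z - -20} = \frac{1}{z + 20} = \frac{1}{20 + z}$)
$3026 - H{\left(30 \right)} = 3026 - \frac{1}{20 + 30} = 3026 - \frac{1}{50} = \frac{151299}{50}$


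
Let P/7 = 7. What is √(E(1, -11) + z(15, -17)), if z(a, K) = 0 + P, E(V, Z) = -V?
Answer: 4*√3 ≈ 6.9282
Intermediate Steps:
P = 49 (P = 7*7 = 49)
z(a, K) = 49 (z(a, K) = 0 + 49 = 49)
√(E(1, -11) + z(15, -17)) = √(-1*1 + 49) = √(-1 + 49) = √48 = 4*√3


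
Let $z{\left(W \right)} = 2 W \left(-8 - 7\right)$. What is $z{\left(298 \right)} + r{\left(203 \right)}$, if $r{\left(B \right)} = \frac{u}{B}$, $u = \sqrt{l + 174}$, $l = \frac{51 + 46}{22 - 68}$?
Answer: $-8940 + \frac{\sqrt{363722}}{9338} \approx -8939.9$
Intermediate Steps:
$l = - \frac{97}{46}$ ($l = \frac{97}{-46} = 97 \left(- \frac{1}{46}\right) = - \frac{97}{46} \approx -2.1087$)
$u = \frac{\sqrt{363722}}{46}$ ($u = \sqrt{- \frac{97}{46} + 174} = \sqrt{\frac{7907}{46}} = \frac{\sqrt{363722}}{46} \approx 13.111$)
$r{\left(B \right)} = \frac{\sqrt{363722}}{46 B}$ ($r{\left(B \right)} = \frac{\frac{1}{46} \sqrt{363722}}{B} = \frac{\sqrt{363722}}{46 B}$)
$z{\left(W \right)} = - 30 W$ ($z{\left(W \right)} = 2 W \left(-15\right) = - 30 W$)
$z{\left(298 \right)} + r{\left(203 \right)} = \left(-30\right) 298 + \frac{\sqrt{363722}}{46 \cdot 203} = -8940 + \frac{1}{46} \sqrt{363722} \cdot \frac{1}{203} = -8940 + \frac{\sqrt{363722}}{9338}$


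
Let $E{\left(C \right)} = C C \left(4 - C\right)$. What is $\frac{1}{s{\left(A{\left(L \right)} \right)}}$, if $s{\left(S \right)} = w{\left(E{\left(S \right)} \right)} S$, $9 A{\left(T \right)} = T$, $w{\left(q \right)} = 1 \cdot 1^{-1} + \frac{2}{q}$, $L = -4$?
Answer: $- \frac{720}{1049} \approx -0.68637$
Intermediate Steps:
$E{\left(C \right)} = C^{2} \left(4 - C\right)$
$w{\left(q \right)} = 1 + \frac{2}{q}$ ($w{\left(q \right)} = 1 \cdot 1 + \frac{2}{q} = 1 + \frac{2}{q}$)
$A{\left(T \right)} = \frac{T}{9}$
$s{\left(S \right)} = \frac{2 + S^{2} \left(4 - S\right)}{S \left(4 - S\right)}$ ($s{\left(S \right)} = \frac{2 + S^{2} \left(4 - S\right)}{S^{2} \left(4 - S\right)} S = \frac{2 + S^{2} \left(4 - S\right)}{S \left(4 - S\right)}$)
$\frac{1}{s{\left(A{\left(L \right)} \right)}} = \frac{1}{\frac{1}{\frac{1}{9} \left(-4\right)} \frac{1}{-4 + \frac{1}{9} \left(-4\right)} \left(-2 + \left(\frac{1}{9} \left(-4\right)\right)^{2} \left(-4 + \frac{1}{9} \left(-4\right)\right)\right)} = \frac{1}{\frac{1}{- \frac{4}{9}} \frac{1}{-4 - \frac{4}{9}} \left(-2 + \left(- \frac{4}{9}\right)^{2} \left(-4 - \frac{4}{9}\right)\right)} = \frac{1}{\left(- \frac{9}{4}\right) \frac{1}{- \frac{40}{9}} \left(-2 + \frac{16}{81} \left(- \frac{40}{9}\right)\right)} = \frac{1}{\left(- \frac{9}{4}\right) \left(- \frac{9}{40}\right) \left(-2 - \frac{640}{729}\right)} = \frac{1}{\left(- \frac{9}{4}\right) \left(- \frac{9}{40}\right) \left(- \frac{2098}{729}\right)} = \frac{1}{- \frac{1049}{720}} = - \frac{720}{1049}$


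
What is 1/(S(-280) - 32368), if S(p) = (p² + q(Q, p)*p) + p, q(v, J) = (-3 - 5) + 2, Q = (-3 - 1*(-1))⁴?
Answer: 1/47432 ≈ 2.1083e-5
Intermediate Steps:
Q = 16 (Q = (-3 + 1)⁴ = (-2)⁴ = 16)
q(v, J) = -6 (q(v, J) = -8 + 2 = -6)
S(p) = p² - 5*p (S(p) = (p² - 6*p) + p = p² - 5*p)
1/(S(-280) - 32368) = 1/(-280*(-5 - 280) - 32368) = 1/(-280*(-285) - 32368) = 1/(79800 - 32368) = 1/47432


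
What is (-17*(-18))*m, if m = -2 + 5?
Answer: 918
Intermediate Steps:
m = 3
(-17*(-18))*m = -17*(-18)*3 = 306*3 = 918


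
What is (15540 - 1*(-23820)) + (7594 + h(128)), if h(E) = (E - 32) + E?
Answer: 47178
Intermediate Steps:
h(E) = -32 + 2*E (h(E) = (-32 + E) + E = -32 + 2*E)
(15540 - 1*(-23820)) + (7594 + h(128)) = (15540 - 1*(-23820)) + (7594 + (-32 + 2*128)) = (15540 + 23820) + (7594 + (-32 + 256)) = 39360 + (7594 + 224) = 39360 + 7818 = 47178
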